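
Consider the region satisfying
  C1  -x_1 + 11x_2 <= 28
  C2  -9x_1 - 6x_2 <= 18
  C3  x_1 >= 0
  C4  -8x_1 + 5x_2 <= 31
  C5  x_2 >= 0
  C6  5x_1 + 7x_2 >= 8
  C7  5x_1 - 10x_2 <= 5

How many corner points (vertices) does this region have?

4

Of the 21 pairwise boundary intersections, those satisfying every inequality are:
  (0, 28/11)
  (67/9, 29/9)
  (0, 8/7)
  (23/17, 3/17)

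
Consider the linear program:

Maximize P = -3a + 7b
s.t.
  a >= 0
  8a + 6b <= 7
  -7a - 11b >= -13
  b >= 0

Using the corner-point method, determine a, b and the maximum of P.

Feasible corners and P = -3a + 7b:
  (0, 7/6) → P = 49/6
  (0, 0) → P = 0
  (7/8, 0) → P = -21/8

a = 0, b = 7/6, maximum P = 49/6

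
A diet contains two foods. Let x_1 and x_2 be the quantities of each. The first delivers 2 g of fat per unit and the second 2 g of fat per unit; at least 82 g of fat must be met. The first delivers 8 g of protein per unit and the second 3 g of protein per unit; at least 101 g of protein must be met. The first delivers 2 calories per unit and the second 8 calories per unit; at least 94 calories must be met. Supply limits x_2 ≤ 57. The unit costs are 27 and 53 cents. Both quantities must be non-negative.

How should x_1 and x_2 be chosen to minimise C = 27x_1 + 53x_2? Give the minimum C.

x_1 = 39, x_2 = 2, minimum C = 1159

Corner points and C = 27x_1 + 53x_2:
  (0, 41) → C = 2173
  (0, 57) → C = 3021
  (47, 0) → C = 1269
  (39, 2) → C = 1159
The feasible region is unbounded (it extends along (1, 0)), but C strictly increases along every unbounded feasible direction, so there is no improving ray and the minimum is attained at a vertex.

The optimum lies where 2x_1 + 2x_2 = 82 and 2x_1 + 8x_2 = 94.
Solving simultaneously gives x_1 = 39, x_2 = 2.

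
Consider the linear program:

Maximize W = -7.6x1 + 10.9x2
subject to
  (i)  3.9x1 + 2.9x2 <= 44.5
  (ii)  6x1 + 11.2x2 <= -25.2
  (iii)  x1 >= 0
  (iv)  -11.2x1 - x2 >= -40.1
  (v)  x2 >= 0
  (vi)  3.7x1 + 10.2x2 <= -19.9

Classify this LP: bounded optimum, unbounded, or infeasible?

infeasible

The boundaries 6x1 + 11.2x2 = -25.2 and x1 = 0 meet at (0, -2.25), but that point violates x2 ≥ 0. Every candidate vertex is excluded by some other constraint, so the feasible region is empty.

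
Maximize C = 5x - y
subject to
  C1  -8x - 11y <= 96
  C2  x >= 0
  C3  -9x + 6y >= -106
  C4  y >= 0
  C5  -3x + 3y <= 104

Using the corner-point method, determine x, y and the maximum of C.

Feasible corners and C = 5x - y:
  (0, 0) → C = 0
  (0, 104/3) → C = -104/3
  (106/9, 0) → C = 530/9
  (314/3, 418/3) → C = 384

The binding constraints are -9x + 6y = -106 and -3x + 3y = 104.
Solving simultaneously gives x = 314/3, y = 418/3.

x = 314/3, y = 418/3, maximum C = 384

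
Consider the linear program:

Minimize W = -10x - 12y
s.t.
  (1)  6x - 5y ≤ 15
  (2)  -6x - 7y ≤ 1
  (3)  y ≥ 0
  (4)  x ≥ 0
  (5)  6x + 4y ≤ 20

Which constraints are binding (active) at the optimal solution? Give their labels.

Corner points and W = -10x - 12y:
  (5/2, 0) → W = -25
  (80/27, 5/9) → W = -980/27
  (0, 0) → W = 0
  (0, 5) → W = -60

The minimum is at (0, 5). Substituting into each constraint, equality holds for (4) and (5); the remaining constraints have slack.

(4) and (5)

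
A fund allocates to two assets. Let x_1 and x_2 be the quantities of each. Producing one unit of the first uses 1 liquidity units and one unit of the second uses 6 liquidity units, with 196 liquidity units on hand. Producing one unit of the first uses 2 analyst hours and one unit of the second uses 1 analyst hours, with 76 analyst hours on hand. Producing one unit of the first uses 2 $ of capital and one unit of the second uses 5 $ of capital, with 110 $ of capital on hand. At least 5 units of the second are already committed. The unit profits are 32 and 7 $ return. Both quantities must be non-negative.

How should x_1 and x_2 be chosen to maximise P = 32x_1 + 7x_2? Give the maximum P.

Vertices and P = 32x_1 + 7x_2:
  (0, 22) → P = 154
  (0, 5) → P = 35
  (135/4, 17/2) → P = 2279/2
  (71/2, 5) → P = 1171

x_1 = 71/2, x_2 = 5, maximum P = 1171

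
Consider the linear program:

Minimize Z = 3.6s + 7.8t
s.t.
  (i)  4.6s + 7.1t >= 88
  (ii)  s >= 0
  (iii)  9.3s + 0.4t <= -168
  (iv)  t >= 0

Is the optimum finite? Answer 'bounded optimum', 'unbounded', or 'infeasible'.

infeasible

The boundaries 4.6s + 7.1t = 88 and s = 0 meet at (0, 880/71), but that point violates 9.3s + 0.4t ≤ -168. Every candidate vertex is excluded by some other constraint, so the feasible region is empty.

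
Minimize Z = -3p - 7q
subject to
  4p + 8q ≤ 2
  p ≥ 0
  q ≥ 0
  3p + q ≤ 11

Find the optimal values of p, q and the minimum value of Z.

p = 0, q = 1/4, minimum Z = -7/4

Extreme points and Z = -3p - 7q:
  (0, 1/4) → Z = -7/4
  (1/2, 0) → Z = -3/2
  (0, 0) → Z = 0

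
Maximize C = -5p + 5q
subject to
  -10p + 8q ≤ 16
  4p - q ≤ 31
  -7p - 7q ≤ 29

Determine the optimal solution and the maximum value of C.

p = 12, q = 17, maximum C = 25

Feasible corners and C = -5p + 5q:
  (12, 17) → C = 25
  (-172/63, -89/63) → C = 415/63
  (188/35, -333/35) → C = -521/7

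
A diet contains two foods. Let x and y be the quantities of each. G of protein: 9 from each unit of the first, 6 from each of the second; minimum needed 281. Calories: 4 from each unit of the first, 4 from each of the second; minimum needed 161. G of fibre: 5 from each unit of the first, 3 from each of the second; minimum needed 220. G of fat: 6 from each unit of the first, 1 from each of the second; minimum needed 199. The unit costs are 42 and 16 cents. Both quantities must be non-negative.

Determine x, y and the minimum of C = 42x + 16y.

x = 29, y = 25, minimum C = 1618

Extreme points and C = 42x + 16y:
  (0, 199) → C = 3184
  (44, 0) → C = 1848
  (29, 25) → C = 1618
The feasible region is unbounded (it extends along (0, 1), (1, 0)), but C strictly increases along every unbounded feasible direction, so there is no improving ray and the minimum is attained at a vertex.

At the optimal vertex, 5x + 3y = 220 and 6x + y = 199.
Solving simultaneously gives x = 29, y = 25.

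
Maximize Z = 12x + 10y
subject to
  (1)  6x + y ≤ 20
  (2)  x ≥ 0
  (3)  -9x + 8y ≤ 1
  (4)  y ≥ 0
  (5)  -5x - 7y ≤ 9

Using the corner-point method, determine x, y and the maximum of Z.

x = 53/19, y = 62/19, maximum Z = 1256/19

Feasible corners and Z = 12x + 10y:
  (53/19, 62/19) → Z = 1256/19
  (10/3, 0) → Z = 40
  (0, 1/8) → Z = 5/4
  (0, 0) → Z = 0

The optimum lies where 6x + y = 20 and -9x + 8y = 1.
Solving simultaneously gives x = 53/19, y = 62/19.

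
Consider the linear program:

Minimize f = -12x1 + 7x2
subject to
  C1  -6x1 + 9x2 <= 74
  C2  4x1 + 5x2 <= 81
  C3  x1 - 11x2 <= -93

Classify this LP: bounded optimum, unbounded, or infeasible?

bounded optimum

Feasible corners and f = -12x1 + 7x2:
  (359/66, 391/33) → f = 53/3
  (23/57, 484/57) → f = 3112/57
  (426/49, 453/49) → f = -1941/49
The feasible region has finitely many vertices and no improving ray; the minimum is -1941/49 at (426/49, 453/49).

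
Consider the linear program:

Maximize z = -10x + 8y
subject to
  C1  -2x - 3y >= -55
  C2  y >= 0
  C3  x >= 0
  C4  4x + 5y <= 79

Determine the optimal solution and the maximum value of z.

x = 0, y = 79/5, maximum z = 632/5

Vertices and z = -10x + 8y:
  (0, 0) → z = 0
  (79/4, 0) → z = -395/2
  (0, 79/5) → z = 632/5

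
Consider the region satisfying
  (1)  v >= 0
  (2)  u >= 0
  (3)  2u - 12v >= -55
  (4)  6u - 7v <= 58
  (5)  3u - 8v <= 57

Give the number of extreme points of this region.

The feasible vertices (each the meet of two boundaries and inside every other half-plane) are:
  (0, 0)
  (29/3, 0)
  (0, 55/12)
  (1081/58, 223/29)

4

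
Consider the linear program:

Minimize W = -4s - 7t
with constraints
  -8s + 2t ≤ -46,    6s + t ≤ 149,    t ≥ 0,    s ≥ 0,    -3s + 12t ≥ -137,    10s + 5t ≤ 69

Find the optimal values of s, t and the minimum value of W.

Corner points and W = -4s - 7t:
  (23/4, 0) → W = -23
  (92/15, 23/15) → W = -529/15
  (69/10, 0) → W = -138/5

The binding constraints are -8s + 2t = -46 and 10s + 5t = 69.
Solving simultaneously gives s = 92/15, t = 23/15.

s = 92/15, t = 23/15, minimum W = -529/15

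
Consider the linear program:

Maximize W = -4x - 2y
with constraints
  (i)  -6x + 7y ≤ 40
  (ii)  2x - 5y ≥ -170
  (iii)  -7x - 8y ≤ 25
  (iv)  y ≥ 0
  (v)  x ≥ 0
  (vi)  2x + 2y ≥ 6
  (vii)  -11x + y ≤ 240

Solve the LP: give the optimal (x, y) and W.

Corner points and W = -4x - 2y:
  (495/8, 235/4) → W = -365
  (0, 40/7) → W = -80/7
  (3, 0) → W = -12
  (0, 3) → W = -6
The feasible region is unbounded (it extends along (1, 0), (5, 2)), but W strictly decreases along every unbounded feasible direction, so there is no improving ray and the maximum is attained at a vertex.

At the optimal vertex, x = 0 and 2x + 2y = 6.
Solving simultaneously gives x = 0, y = 3.

x = 0, y = 3, maximum W = -6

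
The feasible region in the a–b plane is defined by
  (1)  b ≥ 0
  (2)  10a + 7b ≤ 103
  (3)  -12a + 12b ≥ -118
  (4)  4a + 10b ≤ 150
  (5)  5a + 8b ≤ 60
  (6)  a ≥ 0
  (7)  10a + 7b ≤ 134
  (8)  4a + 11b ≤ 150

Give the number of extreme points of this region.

5

The feasible vertices (each the meet of two boundaries and inside every other half-plane) are:
  (59/6, 0)
  (0, 0)
  (1031/102, 14/51)
  (404/45, 17/9)
  (0, 15/2)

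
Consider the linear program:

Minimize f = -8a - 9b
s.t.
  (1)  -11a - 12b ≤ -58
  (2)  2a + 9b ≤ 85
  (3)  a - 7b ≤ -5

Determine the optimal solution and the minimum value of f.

Corner points and f = -8a - 9b:
  (-166/25, 273/25) → f = -1129/25
  (346/89, 113/89) → f = -3785/89
  (550/23, 95/23) → f = -5255/23

a = 550/23, b = 95/23, minimum f = -5255/23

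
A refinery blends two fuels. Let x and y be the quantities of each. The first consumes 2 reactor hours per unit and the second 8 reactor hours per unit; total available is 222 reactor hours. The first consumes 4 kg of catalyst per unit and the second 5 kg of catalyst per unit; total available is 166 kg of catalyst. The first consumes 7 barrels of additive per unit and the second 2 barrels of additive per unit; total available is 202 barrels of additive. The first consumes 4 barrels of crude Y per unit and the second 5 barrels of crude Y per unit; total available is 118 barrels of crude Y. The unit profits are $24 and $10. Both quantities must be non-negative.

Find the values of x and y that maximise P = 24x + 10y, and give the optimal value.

x = 86/3, y = 2/3, maximum P = 2084/3

Corner points and P = 24x + 10y:
  (0, 0) → P = 0
  (0, 118/5) → P = 236
  (202/7, 0) → P = 4848/7
  (86/3, 2/3) → P = 2084/3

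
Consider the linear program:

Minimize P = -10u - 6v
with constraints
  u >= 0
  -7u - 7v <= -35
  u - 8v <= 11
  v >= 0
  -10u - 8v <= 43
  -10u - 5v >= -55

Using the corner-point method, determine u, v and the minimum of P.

At the optimal vertex, u = 0 and -10u - 5v = -55.
Solving simultaneously gives u = 0, v = 11.

u = 0, v = 11, minimum P = -66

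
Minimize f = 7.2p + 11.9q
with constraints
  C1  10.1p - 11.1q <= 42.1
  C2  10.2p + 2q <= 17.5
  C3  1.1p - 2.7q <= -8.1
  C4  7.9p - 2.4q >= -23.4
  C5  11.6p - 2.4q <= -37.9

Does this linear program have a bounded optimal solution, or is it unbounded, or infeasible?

infeasible

The boundaries 10.1p - 11.1q = 42.1 and 7.9p - 2.4q = -23.4 meet at (-12026/2115, -56893/6345), but that point violates 1.1p - 2.7q ≤ -8.1. Every candidate vertex is excluded by some other constraint, so the feasible region is empty.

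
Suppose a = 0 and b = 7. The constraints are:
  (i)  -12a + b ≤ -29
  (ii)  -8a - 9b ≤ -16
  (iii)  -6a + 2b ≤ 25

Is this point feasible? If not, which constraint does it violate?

not feasible — violates (i)

Constraint (i): -12a + b = 7, which is not ≤ -29. All other constraints are satisfied.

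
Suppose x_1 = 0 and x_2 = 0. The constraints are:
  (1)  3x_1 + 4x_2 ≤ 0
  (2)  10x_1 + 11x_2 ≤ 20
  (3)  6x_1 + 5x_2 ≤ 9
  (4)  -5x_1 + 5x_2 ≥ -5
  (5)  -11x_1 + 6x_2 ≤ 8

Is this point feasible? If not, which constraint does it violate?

feasible

(1): 0 ≤ 0 ✓
(2): 0 ≤ 20 ✓
(3): 0 ≤ 9 ✓
(4): 0 ≥ -5 ✓
(5): 0 ≤ 8 ✓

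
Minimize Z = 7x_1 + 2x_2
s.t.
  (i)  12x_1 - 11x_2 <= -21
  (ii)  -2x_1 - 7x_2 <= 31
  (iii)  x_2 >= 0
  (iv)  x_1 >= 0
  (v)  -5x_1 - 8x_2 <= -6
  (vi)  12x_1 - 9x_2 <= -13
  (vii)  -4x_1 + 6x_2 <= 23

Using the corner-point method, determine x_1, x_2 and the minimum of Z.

x_1 = 0, x_2 = 21/11, minimum Z = 42/11

Corner points and Z = 7x_1 + 2x_2:
  (0, 21/11) → Z = 42/11
  (23/12, 4) → Z = 257/12
  (0, 23/6) → Z = 23/3
  (43/12, 56/9) → Z = 1351/36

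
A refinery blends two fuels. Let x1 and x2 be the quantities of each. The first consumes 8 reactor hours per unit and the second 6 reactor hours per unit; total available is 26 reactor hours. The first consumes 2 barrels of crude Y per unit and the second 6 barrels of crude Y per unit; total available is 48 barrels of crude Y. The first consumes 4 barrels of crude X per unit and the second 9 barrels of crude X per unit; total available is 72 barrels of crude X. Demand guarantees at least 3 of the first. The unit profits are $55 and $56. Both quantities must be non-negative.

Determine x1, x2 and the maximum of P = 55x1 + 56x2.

Extreme points and P = 55x1 + 56x2:
  (13/4, 0) → P = 715/4
  (3, 0) → P = 165
  (3, 1/3) → P = 551/3

The optimum lies where 8x1 + 6x2 = 26 and x1 = 3.
Solving simultaneously gives x1 = 3, x2 = 1/3.

x1 = 3, x2 = 1/3, maximum P = 551/3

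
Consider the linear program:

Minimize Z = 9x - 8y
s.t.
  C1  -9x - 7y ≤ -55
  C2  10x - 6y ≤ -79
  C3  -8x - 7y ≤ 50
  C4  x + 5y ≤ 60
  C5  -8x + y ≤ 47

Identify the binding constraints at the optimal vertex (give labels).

C1 and C4

Extreme points and Z = 9x - 8y:
  (-223/124, 1261/124) → Z = -12095/124
  (-145/38, 485/38) → Z = -5185/38
  (-5/8, 97/8) → Z = -821/8

The minimum is at (-145/38, 485/38). Substituting into each constraint, equality holds for C1 and C4; the remaining constraints have slack.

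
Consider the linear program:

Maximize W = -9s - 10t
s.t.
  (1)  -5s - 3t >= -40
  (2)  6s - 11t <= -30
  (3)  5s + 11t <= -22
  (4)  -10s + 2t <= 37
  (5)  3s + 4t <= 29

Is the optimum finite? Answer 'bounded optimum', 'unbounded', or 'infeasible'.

The boundaries -5s - 3t = -40 and 5s + 11t = -22 meet at (253/20, -31/4), but that point violates 6s - 11t ≤ -30. Every candidate vertex is excluded by some other constraint, so the feasible region is empty.

infeasible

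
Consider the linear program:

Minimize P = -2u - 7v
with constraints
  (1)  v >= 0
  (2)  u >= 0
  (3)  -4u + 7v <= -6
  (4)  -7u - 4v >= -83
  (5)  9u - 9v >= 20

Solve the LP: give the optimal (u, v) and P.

Extreme points and P = -2u - 7v:
  (83/7, 0) → P = -166/7
  (20/9, 0) → P = -40/9
  (121/13, 58/13) → P = -648/13
  (86/27, 26/27) → P = -118/9

u = 121/13, v = 58/13, minimum P = -648/13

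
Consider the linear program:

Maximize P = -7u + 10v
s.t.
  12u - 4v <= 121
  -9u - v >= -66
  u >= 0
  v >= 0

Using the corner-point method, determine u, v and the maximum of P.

u = 0, v = 66, maximum P = 660

Vertices and P = -7u + 10v:
  (0, 66) → P = 660
  (22/3, 0) → P = -154/3
  (0, 0) → P = 0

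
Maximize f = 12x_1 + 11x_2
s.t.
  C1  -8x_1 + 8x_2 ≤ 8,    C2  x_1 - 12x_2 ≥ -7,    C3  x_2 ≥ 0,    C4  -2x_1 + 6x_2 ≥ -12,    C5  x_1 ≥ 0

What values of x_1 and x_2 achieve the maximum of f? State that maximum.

Extreme points and f = 12x_1 + 11x_2:
  (31/3, 13/9) → f = 1259/9
  (0, 7/12) → f = 77/12
  (6, 0) → f = 72
  (0, 0) → f = 0

The binding constraints are x_1 - 12x_2 = -7 and -2x_1 + 6x_2 = -12.
Solving simultaneously gives x_1 = 31/3, x_2 = 13/9.

x_1 = 31/3, x_2 = 13/9, maximum f = 1259/9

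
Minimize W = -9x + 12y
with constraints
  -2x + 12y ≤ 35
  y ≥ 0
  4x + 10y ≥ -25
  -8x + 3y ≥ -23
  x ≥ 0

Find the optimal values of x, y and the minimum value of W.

x = 23/8, y = 0, minimum W = -207/8

The optimum lies where y = 0 and -8x + 3y = -23.
Solving simultaneously gives x = 23/8, y = 0.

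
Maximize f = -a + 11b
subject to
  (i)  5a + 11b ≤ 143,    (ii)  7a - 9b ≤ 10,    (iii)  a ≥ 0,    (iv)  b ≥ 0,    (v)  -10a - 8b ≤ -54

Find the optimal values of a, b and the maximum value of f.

Vertices and f = -a + 11b:
  (1397/122, 951/122) → f = 4532/61
  (0, 13) → f = 143
  (283/73, 139/73) → f = 1246/73
  (0, 27/4) → f = 297/4

a = 0, b = 13, maximum f = 143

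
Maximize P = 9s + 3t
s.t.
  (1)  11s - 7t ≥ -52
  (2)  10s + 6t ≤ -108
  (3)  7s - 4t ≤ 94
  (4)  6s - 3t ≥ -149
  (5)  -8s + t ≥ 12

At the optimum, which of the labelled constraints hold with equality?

(2) and (5)

Corner points and P = 9s + 3t:
  (-267/34, -167/34) → P = -1452/17
  (-887/9, -1327/9) → P = -3988/3
  (-90/29, -372/29) → P = -1926/29
  (-878/3, -1607/3) → P = -4241
  (-142/25, -836/25) → P = -3786/25

The maximum is at (-90/29, -372/29). Substituting into each constraint, equality holds for (2) and (5); the remaining constraints have slack.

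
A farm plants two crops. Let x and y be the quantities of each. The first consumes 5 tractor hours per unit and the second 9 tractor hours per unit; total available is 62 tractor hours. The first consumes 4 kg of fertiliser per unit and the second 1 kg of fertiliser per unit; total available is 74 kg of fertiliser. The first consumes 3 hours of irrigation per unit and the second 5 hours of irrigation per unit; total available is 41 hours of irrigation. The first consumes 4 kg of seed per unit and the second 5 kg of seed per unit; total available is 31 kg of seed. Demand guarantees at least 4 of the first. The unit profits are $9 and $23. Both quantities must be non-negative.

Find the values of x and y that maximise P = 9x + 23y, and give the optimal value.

Vertices and P = 9x + 23y:
  (31/4, 0) → P = 279/4
  (4, 0) → P = 36
  (4, 3) → P = 105

x = 4, y = 3, maximum P = 105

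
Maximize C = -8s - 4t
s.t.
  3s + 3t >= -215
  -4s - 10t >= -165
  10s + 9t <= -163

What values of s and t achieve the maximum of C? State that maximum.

s = -2645/18, t = 1355/18, maximum C = 7870/9

Extreme points and C = -8s - 4t:
  (-2645/18, 1355/18) → C = 7870/9
  (482, -1661/3) → C = -4924/3
  (-3115/64, 1151/32) → C = 491/2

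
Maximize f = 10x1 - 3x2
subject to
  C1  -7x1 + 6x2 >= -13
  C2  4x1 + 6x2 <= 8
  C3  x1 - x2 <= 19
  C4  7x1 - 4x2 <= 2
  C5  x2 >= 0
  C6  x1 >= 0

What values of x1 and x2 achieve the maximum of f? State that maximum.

Feasible corners and f = 10x1 - 3x2:
  (22/29, 24/29) → f = 148/29
  (0, 4/3) → f = -4
  (2/7, 0) → f = 20/7
  (0, 0) → f = 0

x1 = 22/29, x2 = 24/29, maximum f = 148/29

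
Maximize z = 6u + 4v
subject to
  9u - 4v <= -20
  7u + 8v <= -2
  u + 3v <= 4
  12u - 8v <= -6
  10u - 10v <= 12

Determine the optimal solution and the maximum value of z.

Extreme points and z = 6u + 4v:
  (-42/25, 61/50) → z = -26/5
  (-124/25, -154/25) → z = -272/5
  (-38/13, 30/13) → z = -108/13
The feasible region is unbounded (it extends along (-3, 1), (-1, -1)), but z strictly decreases along every unbounded feasible direction, so there is no improving ray and the maximum is attained at a vertex.

u = -42/25, v = 61/50, maximum z = -26/5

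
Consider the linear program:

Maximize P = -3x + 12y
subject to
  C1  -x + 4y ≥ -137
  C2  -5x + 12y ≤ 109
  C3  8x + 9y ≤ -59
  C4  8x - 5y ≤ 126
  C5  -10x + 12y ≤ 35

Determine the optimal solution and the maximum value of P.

Corner points and P = -3x + 12y:
  (-181/27, -970/27) → P = -411
  (-446/7, -1405/28) → P = -411
  (839/112, -185/14) → P = -20277/112
  (-11/2, -5/3) → P = -7/2

x = -11/2, y = -5/3, maximum P = -7/2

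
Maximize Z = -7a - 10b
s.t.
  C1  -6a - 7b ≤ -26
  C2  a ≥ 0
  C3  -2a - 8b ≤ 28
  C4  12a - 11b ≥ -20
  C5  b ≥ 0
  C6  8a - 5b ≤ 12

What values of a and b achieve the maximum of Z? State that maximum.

Feasible corners and Z = -7a - 10b:
  (73/75, 72/25) → Z = -2671/75
  (107/43, 68/43) → Z = -1429/43
  (58/7, 76/7) → Z = -1166/7

At the optimal vertex, -6a - 7b = -26 and 8a - 5b = 12.
Solving simultaneously gives a = 107/43, b = 68/43.

a = 107/43, b = 68/43, maximum Z = -1429/43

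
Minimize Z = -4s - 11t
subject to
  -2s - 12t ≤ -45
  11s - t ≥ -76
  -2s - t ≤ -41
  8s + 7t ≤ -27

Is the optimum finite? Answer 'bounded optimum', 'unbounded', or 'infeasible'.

The boundaries -2s - 12t = -45 and -2s - t = -41 meet at (447/22, 4/11), but that point violates 8s + 7t ≤ -27. Every candidate vertex is excluded by some other constraint, so the feasible region is empty.

infeasible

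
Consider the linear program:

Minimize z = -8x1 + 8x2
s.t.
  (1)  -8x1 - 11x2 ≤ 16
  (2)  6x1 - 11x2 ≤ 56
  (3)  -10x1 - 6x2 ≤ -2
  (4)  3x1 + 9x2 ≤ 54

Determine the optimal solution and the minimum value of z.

x1 = 366/29, x2 = 52/29, minimum z = -2512/29

Corner points and z = -8x1 + 8x2:
  (20/7, -272/77) → z = -3936/77
  (59/31, -88/31) → z = -1176/31
  (366/29, 52/29) → z = -2512/29
  (-17/4, 89/12) → z = 280/3

At the optimal vertex, 6x1 - 11x2 = 56 and 3x1 + 9x2 = 54.
Solving simultaneously gives x1 = 366/29, x2 = 52/29.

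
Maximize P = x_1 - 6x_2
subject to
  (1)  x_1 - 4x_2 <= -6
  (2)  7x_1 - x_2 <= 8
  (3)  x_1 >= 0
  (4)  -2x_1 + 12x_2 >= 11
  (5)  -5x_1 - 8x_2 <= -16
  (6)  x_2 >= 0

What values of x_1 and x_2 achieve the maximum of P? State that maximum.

x_1 = 4/7, x_2 = 23/14, maximum P = -65/7

Vertices and P = x_1 - 6x_2:
  (38/27, 50/27) → P = -262/27
  (4/7, 23/14) → P = -65/7
  (0, 2) → P = -12
The feasible region is unbounded (it extends along (0, 1), (1, 7)), but P strictly decreases along every unbounded feasible direction, so there is no improving ray and the maximum is attained at a vertex.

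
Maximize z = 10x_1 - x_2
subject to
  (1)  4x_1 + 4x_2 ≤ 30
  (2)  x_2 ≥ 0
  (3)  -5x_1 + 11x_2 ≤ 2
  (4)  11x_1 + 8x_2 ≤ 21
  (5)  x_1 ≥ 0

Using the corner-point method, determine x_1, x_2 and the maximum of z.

x_1 = 21/11, x_2 = 0, maximum z = 210/11

Corner points and z = 10x_1 - x_2:
  (21/11, 0) → z = 210/11
  (0, 0) → z = 0
  (215/161, 127/161) → z = 289/23
  (0, 2/11) → z = -2/11

The optimum lies where x_2 = 0 and 11x_1 + 8x_2 = 21.
Solving simultaneously gives x_1 = 21/11, x_2 = 0.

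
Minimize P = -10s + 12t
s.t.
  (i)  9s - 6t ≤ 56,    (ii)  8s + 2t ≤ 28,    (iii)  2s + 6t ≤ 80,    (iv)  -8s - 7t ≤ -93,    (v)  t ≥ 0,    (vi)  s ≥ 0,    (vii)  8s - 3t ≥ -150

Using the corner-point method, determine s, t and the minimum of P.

s = 1/4, t = 13, minimum P = 307/2

Corner points and P = -10s + 12t:
  (2/11, 146/11) → P = 1732/11
  (1/4, 13) → P = 307/2
  (0, 40/3) → P = 160
  (0, 93/7) → P = 1116/7

The optimum lies where 8s + 2t = 28 and -8s - 7t = -93.
Solving simultaneously gives s = 1/4, t = 13.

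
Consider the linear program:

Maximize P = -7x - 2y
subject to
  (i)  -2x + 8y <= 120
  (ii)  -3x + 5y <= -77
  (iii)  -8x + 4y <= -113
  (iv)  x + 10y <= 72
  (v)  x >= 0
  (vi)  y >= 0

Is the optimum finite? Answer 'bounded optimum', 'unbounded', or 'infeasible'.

Feasible corners and P = -7x - 2y:
  (226/7, 139/35) → P = -8188/35
  (77/3, 0) → P = -539/3
  (72, 0) → P = -504
The feasible region has finitely many vertices and no improving ray; the maximum is -539/3 at (77/3, 0).

bounded optimum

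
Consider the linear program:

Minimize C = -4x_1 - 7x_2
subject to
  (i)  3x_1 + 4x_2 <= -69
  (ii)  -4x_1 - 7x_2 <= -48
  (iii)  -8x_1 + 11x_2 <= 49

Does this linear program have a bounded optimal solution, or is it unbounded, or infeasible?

infeasible

The boundaries 3x_1 + 4x_2 = -69 and -4x_1 - 7x_2 = -48 meet at (-135, 84), but that point violates -8x_1 + 11x_2 ≤ 49. Every candidate vertex is excluded by some other constraint, so the feasible region is empty.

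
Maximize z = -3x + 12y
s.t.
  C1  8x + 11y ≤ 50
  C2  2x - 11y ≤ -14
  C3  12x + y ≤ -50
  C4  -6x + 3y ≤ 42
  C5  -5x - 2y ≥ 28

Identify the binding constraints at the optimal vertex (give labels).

C4 and C5

Corner points and z = -3x + 12y:
  (-7, 0) → z = 21
  (-336/59, 14/59) → z = 1176/59
  (-56/9, 14/9) → z = 112/3

The maximum is at (-56/9, 14/9). Substituting into each constraint, equality holds for C4 and C5; the remaining constraints have slack.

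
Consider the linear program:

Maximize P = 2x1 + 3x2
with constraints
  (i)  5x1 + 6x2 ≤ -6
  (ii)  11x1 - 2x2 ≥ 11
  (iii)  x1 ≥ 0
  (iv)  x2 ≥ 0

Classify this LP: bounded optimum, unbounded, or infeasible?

infeasible

The boundaries 5x1 + 6x2 = -6 and 11x1 - 2x2 = 11 meet at (27/38, -121/76), but that point violates x2 ≥ 0. Every candidate vertex is excluded by some other constraint, so the feasible region is empty.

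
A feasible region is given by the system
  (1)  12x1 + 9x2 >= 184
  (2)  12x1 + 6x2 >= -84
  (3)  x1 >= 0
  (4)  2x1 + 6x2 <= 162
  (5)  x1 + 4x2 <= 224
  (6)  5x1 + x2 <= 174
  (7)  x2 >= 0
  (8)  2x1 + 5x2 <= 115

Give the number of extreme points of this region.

5

Of the 28 pairwise boundary intersections, those satisfying every inequality are:
  (0, 184/9)
  (46/3, 0)
  (0, 23)
  (174/5, 0)
  (755/23, 227/23)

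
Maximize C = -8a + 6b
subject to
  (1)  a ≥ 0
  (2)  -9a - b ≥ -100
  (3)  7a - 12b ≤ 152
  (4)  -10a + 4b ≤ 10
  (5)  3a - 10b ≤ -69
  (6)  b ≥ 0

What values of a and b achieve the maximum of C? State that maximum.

a = 195/23, b = 545/23, maximum C = 1710/23

Feasible corners and C = -8a + 6b:
  (195/23, 545/23) → C = 1710/23
  (931/93, 307/31) → C = -62/3
  (2, 15/2) → C = 29

The optimum lies where -9a - b = -100 and -10a + 4b = 10.
Solving simultaneously gives a = 195/23, b = 545/23.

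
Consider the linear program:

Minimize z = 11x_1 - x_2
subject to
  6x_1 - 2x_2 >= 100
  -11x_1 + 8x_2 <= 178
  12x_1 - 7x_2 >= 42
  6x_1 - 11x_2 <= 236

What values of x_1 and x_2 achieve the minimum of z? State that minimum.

x_1 = 314/27, x_2 = -136/9, minimum z = 3862/27

Vertices and z = 11x_1 - x_2:
  (308/9, 158/3) → z = 2914/9
  (314/27, -136/9) → z = 3862/27
  (1582/19, 2598/19) → z = 14804/19
The feasible region is unbounded (it extends along (11, 6), (8, 11)), but z strictly increases along every unbounded feasible direction, so there is no improving ray and the minimum is attained at a vertex.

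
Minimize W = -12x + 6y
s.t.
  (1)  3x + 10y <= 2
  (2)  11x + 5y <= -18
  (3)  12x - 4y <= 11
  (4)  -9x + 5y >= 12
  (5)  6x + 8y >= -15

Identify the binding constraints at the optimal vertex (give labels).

Extreme points and W = -12x + 6y:
  (-2, 4/5) → W = 144/5
  (-83/18, 19/12) → W = 389/6
  (-3/2, -3/10) → W = 81/5
  (-57/34, -21/34) → W = 279/17

The minimum is at (-3/2, -3/10). Substituting into each constraint, equality holds for (2) and (4); the remaining constraints have slack.

(2) and (4)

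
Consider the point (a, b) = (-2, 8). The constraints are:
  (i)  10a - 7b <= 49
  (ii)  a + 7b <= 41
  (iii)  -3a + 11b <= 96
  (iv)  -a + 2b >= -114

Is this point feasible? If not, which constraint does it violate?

not feasible — violates (ii)

Constraint (ii): a + 7b = 54, which is not ≤ 41. All other constraints are satisfied.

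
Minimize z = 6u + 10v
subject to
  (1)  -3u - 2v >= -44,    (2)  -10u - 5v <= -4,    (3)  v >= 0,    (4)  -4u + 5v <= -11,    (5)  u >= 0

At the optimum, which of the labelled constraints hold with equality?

Extreme points and z = 6u + 10v:
  (44/3, 0) → z = 88
  (242/23, 143/23) → z = 2882/23
  (11/4, 0) → z = 33/2

The minimum is at (11/4, 0). Substituting into each constraint, equality holds for (3) and (4); the remaining constraints have slack.

(3) and (4)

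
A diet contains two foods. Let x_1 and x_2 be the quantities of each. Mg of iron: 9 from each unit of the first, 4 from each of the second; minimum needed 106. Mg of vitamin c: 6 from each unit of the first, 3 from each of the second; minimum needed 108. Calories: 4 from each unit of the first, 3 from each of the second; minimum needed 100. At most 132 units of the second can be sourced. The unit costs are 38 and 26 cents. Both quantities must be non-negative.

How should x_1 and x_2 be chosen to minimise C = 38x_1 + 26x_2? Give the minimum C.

Vertices and C = 38x_1 + 26x_2:
  (0, 36) → C = 936
  (0, 132) → C = 3432
  (25, 0) → C = 950
  (4, 28) → C = 880
The feasible region is unbounded (it extends along (1, 0)), but C strictly increases along every unbounded feasible direction, so there is no improving ray and the minimum is attained at a vertex.

The binding constraints are 6x_1 + 3x_2 = 108 and 4x_1 + 3x_2 = 100.
Solving simultaneously gives x_1 = 4, x_2 = 28.

x_1 = 4, x_2 = 28, minimum C = 880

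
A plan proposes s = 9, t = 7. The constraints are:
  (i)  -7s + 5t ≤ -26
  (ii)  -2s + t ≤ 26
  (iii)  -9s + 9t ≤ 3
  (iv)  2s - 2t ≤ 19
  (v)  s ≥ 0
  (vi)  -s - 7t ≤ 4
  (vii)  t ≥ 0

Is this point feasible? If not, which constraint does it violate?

(i): -28 ≤ -26 ✓
(ii): -11 ≤ 26 ✓
(iii): -18 ≤ 3 ✓
(iv): 4 ≤ 19 ✓
(v): 9 ≥ 0 ✓
(vi): -58 ≤ 4 ✓
(vii): 7 ≥ 0 ✓

feasible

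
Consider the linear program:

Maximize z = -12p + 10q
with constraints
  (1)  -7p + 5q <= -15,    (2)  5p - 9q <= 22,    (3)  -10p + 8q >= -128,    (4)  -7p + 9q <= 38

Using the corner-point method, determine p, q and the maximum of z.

p = 325/28, q = 53/4, maximum z = -95/14

Extreme points and z = -12p + 10q:
  (25/38, -79/38) → z = -545/19
  (325/28, 53/4) → z = -95/14
  (488/25, 42/5) → z = -3756/25
  (728/17, 638/17) → z = -2356/17

The optimum lies where -7p + 5q = -15 and -7p + 9q = 38.
Solving simultaneously gives p = 325/28, q = 53/4.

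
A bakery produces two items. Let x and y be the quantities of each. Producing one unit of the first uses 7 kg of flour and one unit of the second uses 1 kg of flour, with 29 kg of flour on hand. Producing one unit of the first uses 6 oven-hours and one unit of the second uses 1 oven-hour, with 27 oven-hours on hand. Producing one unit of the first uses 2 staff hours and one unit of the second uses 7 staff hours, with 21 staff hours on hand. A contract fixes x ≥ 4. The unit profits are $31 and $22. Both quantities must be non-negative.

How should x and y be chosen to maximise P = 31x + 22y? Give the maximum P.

x = 4, y = 1, maximum P = 146

Extreme points and P = 31x + 22y:
  (29/7, 0) → P = 899/7
  (4, 0) → P = 124
  (4, 1) → P = 146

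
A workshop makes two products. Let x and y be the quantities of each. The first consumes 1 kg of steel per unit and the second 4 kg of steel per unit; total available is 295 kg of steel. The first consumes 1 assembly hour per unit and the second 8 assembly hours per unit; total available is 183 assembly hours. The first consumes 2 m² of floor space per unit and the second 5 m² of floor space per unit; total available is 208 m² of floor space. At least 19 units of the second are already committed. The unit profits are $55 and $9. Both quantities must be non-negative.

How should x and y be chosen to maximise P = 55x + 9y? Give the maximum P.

x = 31, y = 19, maximum P = 1876

Feasible corners and P = 55x + 9y:
  (0, 183/8) → P = 1647/8
  (0, 19) → P = 171
  (31, 19) → P = 1876

At the optimal vertex, x + 8y = 183 and y = 19.
Solving simultaneously gives x = 31, y = 19.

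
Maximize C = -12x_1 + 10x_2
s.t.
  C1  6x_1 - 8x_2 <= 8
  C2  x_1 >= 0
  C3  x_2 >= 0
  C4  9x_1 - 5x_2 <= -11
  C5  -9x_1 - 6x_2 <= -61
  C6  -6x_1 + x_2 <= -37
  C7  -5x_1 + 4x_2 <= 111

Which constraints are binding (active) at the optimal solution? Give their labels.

C4 and C7

Vertices and C = -12x_1 + 10x_2:
  (28/3, 19) → C = 78
  (511/11, 944/11) → C = 3308/11
  (259/19, 851/19) → C = 5402/19

The maximum is at (511/11, 944/11). Substituting into each constraint, equality holds for C4 and C7; the remaining constraints have slack.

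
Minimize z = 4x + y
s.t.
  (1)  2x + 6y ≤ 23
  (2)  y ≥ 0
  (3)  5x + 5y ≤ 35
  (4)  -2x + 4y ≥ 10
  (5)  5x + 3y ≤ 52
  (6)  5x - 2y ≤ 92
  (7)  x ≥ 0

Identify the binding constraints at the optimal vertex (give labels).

Feasible corners and z = 4x + y:
  (8/5, 33/10) → z = 97/10
  (0, 23/6) → z = 23/6
  (0, 5/2) → z = 5/2

The minimum is at (0, 5/2). Substituting into each constraint, equality holds for (4) and (7); the remaining constraints have slack.

(4) and (7)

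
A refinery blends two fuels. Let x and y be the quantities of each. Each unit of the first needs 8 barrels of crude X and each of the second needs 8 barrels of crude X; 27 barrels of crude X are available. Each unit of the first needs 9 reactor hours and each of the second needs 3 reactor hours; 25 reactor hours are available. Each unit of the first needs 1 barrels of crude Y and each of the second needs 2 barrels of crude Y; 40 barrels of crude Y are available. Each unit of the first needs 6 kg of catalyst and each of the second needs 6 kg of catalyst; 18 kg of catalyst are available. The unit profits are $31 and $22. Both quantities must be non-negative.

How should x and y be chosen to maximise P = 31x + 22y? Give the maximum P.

Corner points and P = 31x + 22y:
  (0, 0) → P = 0
  (0, 3) → P = 66
  (25/9, 0) → P = 775/9
  (8/3, 1/3) → P = 90

x = 8/3, y = 1/3, maximum P = 90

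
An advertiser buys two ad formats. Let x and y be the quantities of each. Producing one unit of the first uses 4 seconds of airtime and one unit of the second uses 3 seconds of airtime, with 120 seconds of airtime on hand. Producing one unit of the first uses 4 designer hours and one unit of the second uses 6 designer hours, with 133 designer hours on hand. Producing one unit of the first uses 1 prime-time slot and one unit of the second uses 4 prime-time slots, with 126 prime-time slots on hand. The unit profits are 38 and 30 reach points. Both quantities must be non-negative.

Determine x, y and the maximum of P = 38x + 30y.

x = 107/4, y = 13/3, maximum P = 2293/2

Vertices and P = 38x + 30y:
  (0, 0) → P = 0
  (0, 133/6) → P = 665
  (30, 0) → P = 1140
  (107/4, 13/3) → P = 2293/2

The optimum lies where 4x + 3y = 120 and 4x + 6y = 133.
Solving simultaneously gives x = 107/4, y = 13/3.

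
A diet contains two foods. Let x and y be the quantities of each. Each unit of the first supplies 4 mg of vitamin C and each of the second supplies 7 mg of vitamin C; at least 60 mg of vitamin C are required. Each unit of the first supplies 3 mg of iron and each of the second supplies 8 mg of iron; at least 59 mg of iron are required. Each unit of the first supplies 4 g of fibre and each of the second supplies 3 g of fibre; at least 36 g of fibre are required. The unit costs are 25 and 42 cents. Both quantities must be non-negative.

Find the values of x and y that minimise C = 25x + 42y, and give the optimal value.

x = 9/2, y = 6, minimum C = 729/2

The feasible region is unbounded (it extends along (0, 1), (1, 0)), but C strictly increases along every unbounded feasible direction, so there is no improving ray and the minimum is attained at a vertex.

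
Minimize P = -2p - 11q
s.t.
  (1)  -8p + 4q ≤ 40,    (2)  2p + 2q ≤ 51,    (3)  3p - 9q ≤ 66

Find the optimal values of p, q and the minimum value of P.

The optimum lies where -8p + 4q = 40 and 2p + 2q = 51.
Solving simultaneously gives p = 31/6, q = 61/3.

p = 31/6, q = 61/3, minimum P = -234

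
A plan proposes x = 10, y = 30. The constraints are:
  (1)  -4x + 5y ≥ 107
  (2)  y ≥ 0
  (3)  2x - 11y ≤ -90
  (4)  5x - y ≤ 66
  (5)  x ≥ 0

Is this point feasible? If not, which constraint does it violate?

(1): 110 ≥ 107 ✓
(2): 30 ≥ 0 ✓
(3): -310 ≤ -90 ✓
(4): 20 ≤ 66 ✓
(5): 10 ≥ 0 ✓

feasible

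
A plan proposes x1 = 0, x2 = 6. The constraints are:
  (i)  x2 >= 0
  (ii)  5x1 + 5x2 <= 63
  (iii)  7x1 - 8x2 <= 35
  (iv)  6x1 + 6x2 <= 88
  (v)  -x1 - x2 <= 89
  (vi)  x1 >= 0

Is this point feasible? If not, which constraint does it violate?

(i): 6 ≥ 0 ✓
(ii): 30 ≤ 63 ✓
(iii): -48 ≤ 35 ✓
(iv): 36 ≤ 88 ✓
(v): -6 ≤ 89 ✓
(vi): 0 ≥ 0 ✓

feasible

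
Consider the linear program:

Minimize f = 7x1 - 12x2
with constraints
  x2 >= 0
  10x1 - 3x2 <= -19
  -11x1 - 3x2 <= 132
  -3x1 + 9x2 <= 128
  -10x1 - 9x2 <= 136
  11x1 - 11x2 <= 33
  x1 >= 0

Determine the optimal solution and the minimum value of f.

Vertices and f = 7x1 - 12x2:
  (71/27, 1223/81) → f = -1465/9
  (0, 19/3) → f = -76
  (0, 128/9) → f = -512/3

x1 = 0, x2 = 128/9, minimum f = -512/3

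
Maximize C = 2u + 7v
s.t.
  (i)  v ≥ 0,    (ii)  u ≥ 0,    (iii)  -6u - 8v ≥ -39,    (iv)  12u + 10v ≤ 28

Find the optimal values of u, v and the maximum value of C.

Feasible corners and C = 2u + 7v:
  (0, 0) → C = 0
  (7/3, 0) → C = 14/3
  (0, 14/5) → C = 98/5

The optimum lies where u = 0 and 12u + 10v = 28.
Solving simultaneously gives u = 0, v = 14/5.

u = 0, v = 14/5, maximum C = 98/5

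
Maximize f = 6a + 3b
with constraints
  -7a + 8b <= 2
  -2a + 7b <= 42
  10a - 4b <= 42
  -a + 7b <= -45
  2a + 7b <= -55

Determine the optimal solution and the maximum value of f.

Corner points and f = 6a + 3b:
  (-374/41, -317/41) → f = -3195/41
  (37/39, -317/39) → f = -243/13
  (-10/3, -145/21) → f = -285/7
The feasible region is unbounded (it extends along (-8, -7), (-2, -5)), but f strictly decreases along every unbounded feasible direction, so there is no improving ray and the maximum is attained at a vertex.

The optimum lies where 10a - 4b = 42 and 2a + 7b = -55.
Solving simultaneously gives a = 37/39, b = -317/39.

a = 37/39, b = -317/39, maximum f = -243/13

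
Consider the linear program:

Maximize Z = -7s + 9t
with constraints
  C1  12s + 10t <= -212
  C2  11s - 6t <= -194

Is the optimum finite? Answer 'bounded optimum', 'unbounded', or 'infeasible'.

unbounded

From the feasible point (-1606/91, -2/91), moving in the direction (-10, 12) keeps every constraint satisfied while Z increases without bound.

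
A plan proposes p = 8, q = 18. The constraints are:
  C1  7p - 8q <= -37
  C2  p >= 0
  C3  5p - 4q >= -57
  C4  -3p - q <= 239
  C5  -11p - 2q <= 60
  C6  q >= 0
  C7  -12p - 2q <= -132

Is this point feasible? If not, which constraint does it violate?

feasible

C1: -88 ≤ -37 ✓
C2: 8 ≥ 0 ✓
C3: -32 ≥ -57 ✓
C4: -42 ≤ 239 ✓
C5: -124 ≤ 60 ✓
C6: 18 ≥ 0 ✓
C7: -132 ≤ -132 ✓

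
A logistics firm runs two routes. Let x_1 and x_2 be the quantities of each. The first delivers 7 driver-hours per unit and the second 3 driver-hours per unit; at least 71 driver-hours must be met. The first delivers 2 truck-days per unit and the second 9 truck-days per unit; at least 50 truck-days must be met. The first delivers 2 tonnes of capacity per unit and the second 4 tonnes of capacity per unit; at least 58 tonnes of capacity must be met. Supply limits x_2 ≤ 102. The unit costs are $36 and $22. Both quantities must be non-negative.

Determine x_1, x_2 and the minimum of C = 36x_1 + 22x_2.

x_1 = 5, x_2 = 12, minimum C = 444

Corner points and C = 36x_1 + 22x_2:
  (0, 71/3) → C = 1562/3
  (0, 102) → C = 2244
  (29, 0) → C = 1044
  (5, 12) → C = 444
The feasible region is unbounded (it extends along (1, 0)), but C strictly increases along every unbounded feasible direction, so there is no improving ray and the minimum is attained at a vertex.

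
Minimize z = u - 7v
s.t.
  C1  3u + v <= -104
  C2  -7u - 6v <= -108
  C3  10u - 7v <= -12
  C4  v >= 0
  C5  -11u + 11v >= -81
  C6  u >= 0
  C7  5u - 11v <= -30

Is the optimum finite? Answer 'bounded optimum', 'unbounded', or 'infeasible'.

The boundaries 3u + v = -104 and -7u - 6v = -108 meet at (-732/11, 1052/11), but that point violates u ≥ 0. Every candidate vertex is excluded by some other constraint, so the feasible region is empty.

infeasible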